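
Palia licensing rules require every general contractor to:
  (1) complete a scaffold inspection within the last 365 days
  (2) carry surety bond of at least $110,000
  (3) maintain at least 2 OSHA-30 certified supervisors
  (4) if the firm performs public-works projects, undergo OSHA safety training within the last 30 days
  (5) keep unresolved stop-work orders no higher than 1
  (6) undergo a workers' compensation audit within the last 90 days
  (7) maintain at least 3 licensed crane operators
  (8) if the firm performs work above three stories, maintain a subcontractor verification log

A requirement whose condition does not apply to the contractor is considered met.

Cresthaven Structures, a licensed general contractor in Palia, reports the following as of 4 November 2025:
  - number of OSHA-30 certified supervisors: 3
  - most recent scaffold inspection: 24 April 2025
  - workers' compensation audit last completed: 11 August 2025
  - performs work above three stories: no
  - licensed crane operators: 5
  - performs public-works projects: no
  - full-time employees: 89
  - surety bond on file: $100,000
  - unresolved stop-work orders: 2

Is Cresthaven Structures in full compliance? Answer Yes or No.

1. scaffold inspection 194 days ago vs limit 365 → met
2. surety bond $100,000 < $110,000 → not met
3. OSHA-30 certified supervisors 3 ≥ 2 → met
4. condition 'performs public-works projects' does not hold → requirement n/a → met
5. unresolved stop-work orders 2 > 1 → not met
6. workers' compensation audit 85 days ago vs limit 90 → met
7. licensed crane operators 5 ≥ 3 → met
8. condition 'performs work above three stories' does not hold → requirement n/a → met
Not met: 2, 5

No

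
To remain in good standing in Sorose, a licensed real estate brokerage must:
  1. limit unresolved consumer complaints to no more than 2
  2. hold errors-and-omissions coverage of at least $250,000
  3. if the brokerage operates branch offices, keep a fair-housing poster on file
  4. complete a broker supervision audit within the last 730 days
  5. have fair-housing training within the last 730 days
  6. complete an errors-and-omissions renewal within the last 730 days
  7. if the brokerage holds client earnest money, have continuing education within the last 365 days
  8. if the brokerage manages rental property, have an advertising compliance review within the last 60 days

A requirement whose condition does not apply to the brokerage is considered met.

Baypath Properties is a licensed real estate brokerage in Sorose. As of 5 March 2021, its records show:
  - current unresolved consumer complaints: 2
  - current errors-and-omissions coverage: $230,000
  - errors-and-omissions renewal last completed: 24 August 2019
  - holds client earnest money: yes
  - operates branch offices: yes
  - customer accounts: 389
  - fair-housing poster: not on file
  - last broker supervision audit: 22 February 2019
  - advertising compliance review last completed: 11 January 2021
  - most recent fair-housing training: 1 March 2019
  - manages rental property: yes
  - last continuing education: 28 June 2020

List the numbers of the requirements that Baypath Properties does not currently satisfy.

1. unresolved consumer complaints 2 ≤ 2 → met
2. errors-and-omissions coverage $230,000 < $250,000 → not met
3. condition 'operates branch offices' holds; fair-housing poster absent → not met
4. broker supervision audit 742 days ago vs limit 730 → not met
5. fair-housing training 735 days ago vs limit 730 → not met
6. errors-and-omissions renewal 559 days ago vs limit 730 → met
7. condition 'holds client earnest money' holds; continuing education 250 days ago vs limit 365 → met
8. condition 'manages rental property' holds; advertising compliance review 53 days ago vs limit 60 → met
Not met: 2, 3, 4, 5

2, 3, 4, 5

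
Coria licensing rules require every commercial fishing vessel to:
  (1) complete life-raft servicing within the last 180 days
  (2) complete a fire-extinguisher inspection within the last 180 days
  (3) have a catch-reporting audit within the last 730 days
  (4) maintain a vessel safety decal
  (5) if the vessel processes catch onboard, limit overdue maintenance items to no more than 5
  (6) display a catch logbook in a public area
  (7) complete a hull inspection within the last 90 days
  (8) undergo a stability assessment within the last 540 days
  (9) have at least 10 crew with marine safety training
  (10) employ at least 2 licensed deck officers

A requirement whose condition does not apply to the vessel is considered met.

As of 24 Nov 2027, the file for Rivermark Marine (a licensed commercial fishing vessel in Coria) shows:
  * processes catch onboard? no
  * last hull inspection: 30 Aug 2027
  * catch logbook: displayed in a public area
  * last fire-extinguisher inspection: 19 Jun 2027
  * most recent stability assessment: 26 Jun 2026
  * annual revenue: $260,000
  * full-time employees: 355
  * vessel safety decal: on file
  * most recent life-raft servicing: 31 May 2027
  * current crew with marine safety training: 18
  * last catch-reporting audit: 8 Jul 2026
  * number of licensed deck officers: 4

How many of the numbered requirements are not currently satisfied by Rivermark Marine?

1. life-raft servicing 177 days ago vs limit 180 → met
2. fire-extinguisher inspection 158 days ago vs limit 180 → met
3. catch-reporting audit 504 days ago vs limit 730 → met
4. vessel safety decal present → met
5. condition 'processes catch onboard' does not hold → requirement n/a → met
6. catch logbook present → met
7. hull inspection 86 days ago vs limit 90 → met
8. stability assessment 516 days ago vs limit 540 → met
9. crew with marine safety training 18 ≥ 10 → met
10. licensed deck officers 4 ≥ 2 → met
Not met: 0 of 10

0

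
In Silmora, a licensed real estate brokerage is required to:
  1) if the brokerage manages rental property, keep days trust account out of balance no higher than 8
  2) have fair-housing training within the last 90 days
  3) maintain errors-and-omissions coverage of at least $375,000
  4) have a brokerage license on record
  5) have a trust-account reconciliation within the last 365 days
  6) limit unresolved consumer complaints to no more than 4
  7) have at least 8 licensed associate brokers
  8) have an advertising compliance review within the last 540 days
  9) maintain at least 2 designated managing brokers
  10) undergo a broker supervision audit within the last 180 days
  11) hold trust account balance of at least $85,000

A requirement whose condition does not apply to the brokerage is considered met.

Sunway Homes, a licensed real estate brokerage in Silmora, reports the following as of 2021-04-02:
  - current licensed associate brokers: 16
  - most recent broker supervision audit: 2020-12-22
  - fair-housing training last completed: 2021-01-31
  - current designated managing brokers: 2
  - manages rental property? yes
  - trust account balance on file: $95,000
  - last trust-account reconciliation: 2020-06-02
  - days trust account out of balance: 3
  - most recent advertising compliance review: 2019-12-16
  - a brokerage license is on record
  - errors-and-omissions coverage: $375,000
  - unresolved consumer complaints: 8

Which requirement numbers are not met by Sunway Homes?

6

1. condition 'manages rental property' holds; days trust account out of balance 3 ≤ 8 → met
2. fair-housing training 61 days ago vs limit 90 → met
3. errors-and-omissions coverage $375,000 ≥ $375,000 → met
4. brokerage license present → met
5. trust-account reconciliation 304 days ago vs limit 365 → met
6. unresolved consumer complaints 8 > 4 → not met
7. licensed associate brokers 16 ≥ 8 → met
8. advertising compliance review 473 days ago vs limit 540 → met
9. designated managing brokers 2 ≥ 2 → met
10. broker supervision audit 101 days ago vs limit 180 → met
11. trust account balance $95,000 ≥ $85,000 → met
Not met: 6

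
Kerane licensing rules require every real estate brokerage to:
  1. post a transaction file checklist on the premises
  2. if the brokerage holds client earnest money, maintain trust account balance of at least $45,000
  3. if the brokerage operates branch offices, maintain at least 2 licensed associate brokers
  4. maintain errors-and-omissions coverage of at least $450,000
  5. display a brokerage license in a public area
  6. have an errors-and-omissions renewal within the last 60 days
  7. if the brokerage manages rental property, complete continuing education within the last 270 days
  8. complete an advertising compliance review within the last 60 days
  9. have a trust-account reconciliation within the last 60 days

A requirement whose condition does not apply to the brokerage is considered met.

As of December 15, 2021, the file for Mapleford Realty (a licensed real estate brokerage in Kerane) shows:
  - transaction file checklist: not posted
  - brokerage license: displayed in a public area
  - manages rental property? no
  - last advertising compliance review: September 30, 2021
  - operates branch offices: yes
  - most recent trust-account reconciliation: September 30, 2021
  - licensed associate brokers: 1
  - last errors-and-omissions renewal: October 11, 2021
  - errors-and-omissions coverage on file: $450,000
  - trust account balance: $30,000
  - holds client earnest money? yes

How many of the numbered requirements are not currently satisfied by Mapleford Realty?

1. transaction file checklist absent → not met
2. condition 'holds client earnest money' holds; trust account balance $30,000 < $45,000 → not met
3. condition 'operates branch offices' holds; licensed associate brokers 1 < 2 → not met
4. errors-and-omissions coverage $450,000 ≥ $450,000 → met
5. brokerage license present → met
6. errors-and-omissions renewal 65 days ago vs limit 60 → not met
7. condition 'manages rental property' does not hold → requirement n/a → met
8. advertising compliance review 76 days ago vs limit 60 → not met
9. trust-account reconciliation 76 days ago vs limit 60 → not met
Not met: 6 of 9

6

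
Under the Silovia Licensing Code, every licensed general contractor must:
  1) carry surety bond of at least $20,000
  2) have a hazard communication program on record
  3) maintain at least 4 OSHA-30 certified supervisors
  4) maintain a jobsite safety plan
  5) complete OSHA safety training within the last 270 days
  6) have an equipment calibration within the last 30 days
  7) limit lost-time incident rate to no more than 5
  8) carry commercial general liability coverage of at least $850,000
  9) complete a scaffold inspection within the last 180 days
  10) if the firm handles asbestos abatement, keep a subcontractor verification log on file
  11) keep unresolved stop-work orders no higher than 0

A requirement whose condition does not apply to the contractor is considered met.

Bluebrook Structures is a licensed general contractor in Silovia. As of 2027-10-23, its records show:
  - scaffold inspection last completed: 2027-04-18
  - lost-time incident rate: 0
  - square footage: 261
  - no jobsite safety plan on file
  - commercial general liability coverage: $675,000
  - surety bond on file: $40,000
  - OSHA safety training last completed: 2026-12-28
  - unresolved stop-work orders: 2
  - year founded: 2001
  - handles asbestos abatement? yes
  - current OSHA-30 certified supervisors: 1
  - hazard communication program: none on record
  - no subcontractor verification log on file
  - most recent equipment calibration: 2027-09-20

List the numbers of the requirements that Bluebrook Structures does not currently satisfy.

2, 3, 4, 5, 6, 8, 9, 10, 11

1. surety bond $40,000 ≥ $20,000 → met
2. hazard communication program absent → not met
3. OSHA-30 certified supervisors 1 < 4 → not met
4. jobsite safety plan absent → not met
5. OSHA safety training 299 days ago vs limit 270 → not met
6. equipment calibration 33 days ago vs limit 30 → not met
7. lost-time incident rate 0 ≤ 5 → met
8. commercial general liability coverage $675,000 < $850,000 → not met
9. scaffold inspection 188 days ago vs limit 180 → not met
10. condition 'handles asbestos abatement' holds; subcontractor verification log absent → not met
11. unresolved stop-work orders 2 > 0 → not met
Not met: 2, 3, 4, 5, 6, 8, 9, 10, 11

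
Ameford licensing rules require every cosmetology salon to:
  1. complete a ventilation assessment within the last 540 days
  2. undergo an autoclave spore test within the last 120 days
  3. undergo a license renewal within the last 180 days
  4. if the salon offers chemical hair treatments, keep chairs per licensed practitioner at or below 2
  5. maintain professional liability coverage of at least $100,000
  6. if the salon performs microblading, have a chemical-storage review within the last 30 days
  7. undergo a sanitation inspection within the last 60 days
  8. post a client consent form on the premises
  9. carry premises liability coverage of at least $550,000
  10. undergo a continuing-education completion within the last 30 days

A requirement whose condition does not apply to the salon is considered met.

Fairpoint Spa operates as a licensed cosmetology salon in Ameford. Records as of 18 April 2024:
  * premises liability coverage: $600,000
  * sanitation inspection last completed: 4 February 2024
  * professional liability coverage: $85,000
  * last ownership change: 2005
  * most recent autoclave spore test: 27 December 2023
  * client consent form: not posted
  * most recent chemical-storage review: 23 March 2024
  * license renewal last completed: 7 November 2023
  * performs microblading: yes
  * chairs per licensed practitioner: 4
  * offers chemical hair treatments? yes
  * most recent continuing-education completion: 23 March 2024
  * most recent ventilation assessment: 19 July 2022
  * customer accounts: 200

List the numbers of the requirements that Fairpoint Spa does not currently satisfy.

1. ventilation assessment 639 days ago vs limit 540 → not met
2. autoclave spore test 113 days ago vs limit 120 → met
3. license renewal 163 days ago vs limit 180 → met
4. condition 'offers chemical hair treatments' holds; chairs per licensed practitioner 4 > 2 → not met
5. professional liability coverage $85,000 < $100,000 → not met
6. condition 'performs microblading' holds; chemical-storage review 26 days ago vs limit 30 → met
7. sanitation inspection 74 days ago vs limit 60 → not met
8. client consent form absent → not met
9. premises liability coverage $600,000 ≥ $550,000 → met
10. continuing-education completion 26 days ago vs limit 30 → met
Not met: 1, 4, 5, 7, 8

1, 4, 5, 7, 8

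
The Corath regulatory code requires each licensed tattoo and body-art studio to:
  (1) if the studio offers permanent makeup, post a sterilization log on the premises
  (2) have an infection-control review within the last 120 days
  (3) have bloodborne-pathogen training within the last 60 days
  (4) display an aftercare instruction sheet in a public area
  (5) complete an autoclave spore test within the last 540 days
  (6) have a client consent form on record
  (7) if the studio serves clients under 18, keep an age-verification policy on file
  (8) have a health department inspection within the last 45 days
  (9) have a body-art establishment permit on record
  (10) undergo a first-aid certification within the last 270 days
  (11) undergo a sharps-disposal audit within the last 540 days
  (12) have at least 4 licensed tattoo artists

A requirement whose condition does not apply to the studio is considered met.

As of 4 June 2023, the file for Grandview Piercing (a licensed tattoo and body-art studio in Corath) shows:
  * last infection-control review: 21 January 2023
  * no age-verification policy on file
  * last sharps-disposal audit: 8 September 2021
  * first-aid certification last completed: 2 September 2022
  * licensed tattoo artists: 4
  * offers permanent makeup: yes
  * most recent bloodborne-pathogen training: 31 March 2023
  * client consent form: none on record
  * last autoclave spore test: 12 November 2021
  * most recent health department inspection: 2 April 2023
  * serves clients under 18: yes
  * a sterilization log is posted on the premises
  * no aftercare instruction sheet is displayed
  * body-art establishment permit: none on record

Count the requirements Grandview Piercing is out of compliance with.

10

1. condition 'offers permanent makeup' holds; sterilization log present → met
2. infection-control review 134 days ago vs limit 120 → not met
3. bloodborne-pathogen training 65 days ago vs limit 60 → not met
4. aftercare instruction sheet absent → not met
5. autoclave spore test 569 days ago vs limit 540 → not met
6. client consent form absent → not met
7. condition 'serves clients under 18' holds; age-verification policy absent → not met
8. health department inspection 63 days ago vs limit 45 → not met
9. body-art establishment permit absent → not met
10. first-aid certification 275 days ago vs limit 270 → not met
11. sharps-disposal audit 634 days ago vs limit 540 → not met
12. licensed tattoo artists 4 ≥ 4 → met
Not met: 10 of 12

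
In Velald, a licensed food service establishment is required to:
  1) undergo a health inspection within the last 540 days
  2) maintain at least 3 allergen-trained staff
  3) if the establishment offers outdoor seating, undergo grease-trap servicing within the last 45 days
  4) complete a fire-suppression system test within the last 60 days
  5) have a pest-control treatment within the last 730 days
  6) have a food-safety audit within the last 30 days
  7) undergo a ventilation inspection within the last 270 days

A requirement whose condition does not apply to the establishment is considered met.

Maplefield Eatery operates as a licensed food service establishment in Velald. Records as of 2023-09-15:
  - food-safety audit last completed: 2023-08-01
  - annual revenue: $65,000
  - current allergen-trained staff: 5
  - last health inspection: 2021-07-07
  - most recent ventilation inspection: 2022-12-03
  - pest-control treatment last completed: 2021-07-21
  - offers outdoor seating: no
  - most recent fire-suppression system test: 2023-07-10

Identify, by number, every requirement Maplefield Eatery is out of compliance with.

1, 4, 5, 6, 7

1. health inspection 800 days ago vs limit 540 → not met
2. allergen-trained staff 5 ≥ 3 → met
3. condition 'offers outdoor seating' does not hold → requirement n/a → met
4. fire-suppression system test 67 days ago vs limit 60 → not met
5. pest-control treatment 786 days ago vs limit 730 → not met
6. food-safety audit 45 days ago vs limit 30 → not met
7. ventilation inspection 286 days ago vs limit 270 → not met
Not met: 1, 4, 5, 6, 7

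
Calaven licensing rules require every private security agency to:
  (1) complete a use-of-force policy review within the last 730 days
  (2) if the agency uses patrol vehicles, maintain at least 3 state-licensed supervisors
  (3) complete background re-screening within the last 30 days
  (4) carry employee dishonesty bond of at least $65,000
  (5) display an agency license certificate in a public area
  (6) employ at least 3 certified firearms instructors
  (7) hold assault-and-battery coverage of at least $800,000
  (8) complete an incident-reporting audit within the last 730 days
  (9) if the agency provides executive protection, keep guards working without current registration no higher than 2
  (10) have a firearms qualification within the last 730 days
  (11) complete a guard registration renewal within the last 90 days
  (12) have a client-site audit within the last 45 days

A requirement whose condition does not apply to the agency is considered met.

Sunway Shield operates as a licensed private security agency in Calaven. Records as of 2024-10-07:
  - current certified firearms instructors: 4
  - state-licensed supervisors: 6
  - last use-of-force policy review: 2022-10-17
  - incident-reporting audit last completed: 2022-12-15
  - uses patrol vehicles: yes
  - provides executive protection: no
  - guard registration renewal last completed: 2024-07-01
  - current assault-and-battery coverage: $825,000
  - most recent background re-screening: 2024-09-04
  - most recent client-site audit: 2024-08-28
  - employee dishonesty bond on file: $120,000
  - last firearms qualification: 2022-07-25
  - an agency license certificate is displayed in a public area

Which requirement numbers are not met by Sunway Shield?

3, 10, 11

1. use-of-force policy review 721 days ago vs limit 730 → met
2. condition 'uses patrol vehicles' holds; state-licensed supervisors 6 ≥ 3 → met
3. background re-screening 33 days ago vs limit 30 → not met
4. employee dishonesty bond $120,000 ≥ $65,000 → met
5. agency license certificate present → met
6. certified firearms instructors 4 ≥ 3 → met
7. assault-and-battery coverage $825,000 ≥ $800,000 → met
8. incident-reporting audit 662 days ago vs limit 730 → met
9. condition 'provides executive protection' does not hold → requirement n/a → met
10. firearms qualification 805 days ago vs limit 730 → not met
11. guard registration renewal 98 days ago vs limit 90 → not met
12. client-site audit 40 days ago vs limit 45 → met
Not met: 3, 10, 11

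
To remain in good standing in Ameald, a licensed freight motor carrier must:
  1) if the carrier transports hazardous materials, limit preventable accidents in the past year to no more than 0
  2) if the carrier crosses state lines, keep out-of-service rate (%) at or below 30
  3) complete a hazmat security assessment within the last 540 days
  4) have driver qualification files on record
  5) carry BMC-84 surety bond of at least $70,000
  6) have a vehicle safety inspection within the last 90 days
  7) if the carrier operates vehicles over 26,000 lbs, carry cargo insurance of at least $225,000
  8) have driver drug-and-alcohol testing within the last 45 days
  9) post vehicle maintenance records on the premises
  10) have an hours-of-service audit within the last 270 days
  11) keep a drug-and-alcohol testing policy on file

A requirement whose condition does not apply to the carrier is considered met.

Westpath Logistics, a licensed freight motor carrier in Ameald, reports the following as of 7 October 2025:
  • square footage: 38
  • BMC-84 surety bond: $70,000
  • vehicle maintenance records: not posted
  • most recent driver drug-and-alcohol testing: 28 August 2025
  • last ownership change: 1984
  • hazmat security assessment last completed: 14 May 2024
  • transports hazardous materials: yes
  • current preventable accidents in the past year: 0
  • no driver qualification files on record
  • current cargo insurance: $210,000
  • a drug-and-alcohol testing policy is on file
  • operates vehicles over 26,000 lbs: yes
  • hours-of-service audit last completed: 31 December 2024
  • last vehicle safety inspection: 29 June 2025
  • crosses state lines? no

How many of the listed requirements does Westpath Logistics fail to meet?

5

1. condition 'transports hazardous materials' holds; preventable accidents in the past year 0 ≤ 0 → met
2. condition 'crosses state lines' does not hold → requirement n/a → met
3. hazmat security assessment 511 days ago vs limit 540 → met
4. driver qualification files absent → not met
5. BMC-84 surety bond $70,000 ≥ $70,000 → met
6. vehicle safety inspection 100 days ago vs limit 90 → not met
7. condition 'operates vehicles over 26,000 lbs' holds; cargo insurance $210,000 < $225,000 → not met
8. driver drug-and-alcohol testing 40 days ago vs limit 45 → met
9. vehicle maintenance records absent → not met
10. hours-of-service audit 280 days ago vs limit 270 → not met
11. drug-and-alcohol testing policy present → met
Not met: 5 of 11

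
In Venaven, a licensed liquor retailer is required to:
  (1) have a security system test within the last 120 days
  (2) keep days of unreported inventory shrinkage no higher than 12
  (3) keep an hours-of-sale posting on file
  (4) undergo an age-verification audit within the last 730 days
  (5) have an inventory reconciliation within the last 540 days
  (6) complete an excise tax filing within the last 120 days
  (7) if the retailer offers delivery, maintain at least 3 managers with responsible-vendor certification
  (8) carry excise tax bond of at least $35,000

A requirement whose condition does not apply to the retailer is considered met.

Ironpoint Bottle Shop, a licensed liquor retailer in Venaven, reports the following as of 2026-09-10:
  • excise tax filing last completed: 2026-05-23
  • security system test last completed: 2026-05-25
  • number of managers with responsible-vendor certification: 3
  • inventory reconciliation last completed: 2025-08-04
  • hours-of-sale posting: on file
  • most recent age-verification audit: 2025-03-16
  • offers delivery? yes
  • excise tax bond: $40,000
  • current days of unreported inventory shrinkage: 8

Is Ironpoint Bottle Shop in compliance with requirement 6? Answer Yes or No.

6. excise tax filing 110 days ago vs limit 120 → met

Yes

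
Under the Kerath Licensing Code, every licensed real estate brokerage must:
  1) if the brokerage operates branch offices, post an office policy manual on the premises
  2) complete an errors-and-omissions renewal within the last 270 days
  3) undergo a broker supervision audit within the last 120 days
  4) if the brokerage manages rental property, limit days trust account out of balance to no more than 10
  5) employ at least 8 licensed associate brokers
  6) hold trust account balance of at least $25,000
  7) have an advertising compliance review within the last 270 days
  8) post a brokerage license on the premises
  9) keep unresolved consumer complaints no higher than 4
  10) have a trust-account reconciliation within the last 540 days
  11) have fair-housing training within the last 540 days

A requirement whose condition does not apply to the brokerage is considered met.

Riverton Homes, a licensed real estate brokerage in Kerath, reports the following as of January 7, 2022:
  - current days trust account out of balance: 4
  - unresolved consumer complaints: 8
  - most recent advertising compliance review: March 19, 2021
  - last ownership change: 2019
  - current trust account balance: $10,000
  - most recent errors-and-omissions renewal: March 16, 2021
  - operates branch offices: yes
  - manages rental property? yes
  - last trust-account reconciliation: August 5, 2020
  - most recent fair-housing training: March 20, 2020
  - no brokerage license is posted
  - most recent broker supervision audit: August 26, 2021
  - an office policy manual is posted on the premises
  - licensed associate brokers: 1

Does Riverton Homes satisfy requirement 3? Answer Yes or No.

3. broker supervision audit 134 days ago vs limit 120 → not met

No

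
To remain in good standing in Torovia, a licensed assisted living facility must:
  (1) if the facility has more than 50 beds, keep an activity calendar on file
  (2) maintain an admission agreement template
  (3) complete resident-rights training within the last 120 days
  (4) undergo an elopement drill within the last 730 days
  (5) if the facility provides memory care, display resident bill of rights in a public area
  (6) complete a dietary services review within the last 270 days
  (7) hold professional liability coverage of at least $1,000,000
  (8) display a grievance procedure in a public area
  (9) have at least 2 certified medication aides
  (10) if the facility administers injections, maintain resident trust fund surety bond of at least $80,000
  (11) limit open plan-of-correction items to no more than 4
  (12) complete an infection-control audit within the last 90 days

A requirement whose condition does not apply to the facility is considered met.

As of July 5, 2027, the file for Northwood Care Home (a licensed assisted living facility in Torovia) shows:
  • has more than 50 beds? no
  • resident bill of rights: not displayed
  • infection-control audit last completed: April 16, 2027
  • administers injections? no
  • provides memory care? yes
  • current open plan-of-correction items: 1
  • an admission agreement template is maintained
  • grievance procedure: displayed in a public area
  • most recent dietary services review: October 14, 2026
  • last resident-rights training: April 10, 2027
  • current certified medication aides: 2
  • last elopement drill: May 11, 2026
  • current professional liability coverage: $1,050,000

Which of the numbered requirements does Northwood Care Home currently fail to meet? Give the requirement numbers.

5

1. condition 'has more than 50 beds' does not hold → requirement n/a → met
2. admission agreement template present → met
3. resident-rights training 86 days ago vs limit 120 → met
4. elopement drill 420 days ago vs limit 730 → met
5. condition 'provides memory care' holds; resident bill of rights absent → not met
6. dietary services review 264 days ago vs limit 270 → met
7. professional liability coverage $1,050,000 ≥ $1,000,000 → met
8. grievance procedure present → met
9. certified medication aides 2 ≥ 2 → met
10. condition 'administers injections' does not hold → requirement n/a → met
11. open plan-of-correction items 1 ≤ 4 → met
12. infection-control audit 80 days ago vs limit 90 → met
Not met: 5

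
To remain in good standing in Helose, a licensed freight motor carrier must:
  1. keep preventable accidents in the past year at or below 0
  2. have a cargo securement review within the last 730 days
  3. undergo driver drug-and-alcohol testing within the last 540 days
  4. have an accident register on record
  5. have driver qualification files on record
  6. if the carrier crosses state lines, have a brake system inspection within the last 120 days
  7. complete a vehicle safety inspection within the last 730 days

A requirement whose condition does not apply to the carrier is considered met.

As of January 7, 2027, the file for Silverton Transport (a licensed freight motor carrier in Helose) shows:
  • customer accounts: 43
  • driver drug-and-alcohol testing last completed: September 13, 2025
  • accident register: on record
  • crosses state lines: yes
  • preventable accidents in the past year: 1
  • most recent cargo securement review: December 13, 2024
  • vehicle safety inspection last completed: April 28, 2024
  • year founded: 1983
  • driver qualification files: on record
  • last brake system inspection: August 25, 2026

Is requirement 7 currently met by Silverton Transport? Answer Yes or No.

No

7. vehicle safety inspection 984 days ago vs limit 730 → not met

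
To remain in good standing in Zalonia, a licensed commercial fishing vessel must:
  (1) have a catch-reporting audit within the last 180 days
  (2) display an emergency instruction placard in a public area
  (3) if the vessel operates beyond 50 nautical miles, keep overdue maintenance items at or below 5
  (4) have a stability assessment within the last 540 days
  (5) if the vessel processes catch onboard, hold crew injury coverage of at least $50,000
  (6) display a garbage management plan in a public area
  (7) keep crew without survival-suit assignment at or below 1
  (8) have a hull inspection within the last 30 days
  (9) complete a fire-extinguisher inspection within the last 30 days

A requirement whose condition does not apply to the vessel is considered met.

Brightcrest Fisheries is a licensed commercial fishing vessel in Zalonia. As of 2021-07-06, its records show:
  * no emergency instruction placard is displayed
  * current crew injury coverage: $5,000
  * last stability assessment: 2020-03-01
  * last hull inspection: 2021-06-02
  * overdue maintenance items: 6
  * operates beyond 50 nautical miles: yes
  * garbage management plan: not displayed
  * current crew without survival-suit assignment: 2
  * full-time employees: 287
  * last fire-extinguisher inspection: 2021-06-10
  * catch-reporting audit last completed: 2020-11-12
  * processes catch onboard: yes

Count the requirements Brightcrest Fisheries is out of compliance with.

1. catch-reporting audit 236 days ago vs limit 180 → not met
2. emergency instruction placard absent → not met
3. condition 'operates beyond 50 nautical miles' holds; overdue maintenance items 6 > 5 → not met
4. stability assessment 492 days ago vs limit 540 → met
5. condition 'processes catch onboard' holds; crew injury coverage $5,000 < $50,000 → not met
6. garbage management plan absent → not met
7. crew without survival-suit assignment 2 > 1 → not met
8. hull inspection 34 days ago vs limit 30 → not met
9. fire-extinguisher inspection 26 days ago vs limit 30 → met
Not met: 7 of 9

7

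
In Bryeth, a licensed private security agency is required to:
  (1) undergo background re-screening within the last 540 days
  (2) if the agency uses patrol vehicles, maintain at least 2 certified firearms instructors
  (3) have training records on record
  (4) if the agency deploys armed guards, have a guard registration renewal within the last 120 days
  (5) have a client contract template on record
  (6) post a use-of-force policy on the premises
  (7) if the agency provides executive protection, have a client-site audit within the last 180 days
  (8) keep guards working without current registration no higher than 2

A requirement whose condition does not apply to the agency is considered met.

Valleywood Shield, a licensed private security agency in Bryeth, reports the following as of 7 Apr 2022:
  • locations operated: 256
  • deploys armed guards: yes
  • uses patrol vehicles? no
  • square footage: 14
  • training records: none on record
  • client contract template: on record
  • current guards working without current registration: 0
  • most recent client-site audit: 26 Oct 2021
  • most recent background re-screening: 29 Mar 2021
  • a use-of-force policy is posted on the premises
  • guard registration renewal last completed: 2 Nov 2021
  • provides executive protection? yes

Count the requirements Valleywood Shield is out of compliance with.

1. background re-screening 374 days ago vs limit 540 → met
2. condition 'uses patrol vehicles' does not hold → requirement n/a → met
3. training records absent → not met
4. condition 'deploys armed guards' holds; guard registration renewal 156 days ago vs limit 120 → not met
5. client contract template present → met
6. use-of-force policy present → met
7. condition 'provides executive protection' holds; client-site audit 163 days ago vs limit 180 → met
8. guards working without current registration 0 ≤ 2 → met
Not met: 2 of 8

2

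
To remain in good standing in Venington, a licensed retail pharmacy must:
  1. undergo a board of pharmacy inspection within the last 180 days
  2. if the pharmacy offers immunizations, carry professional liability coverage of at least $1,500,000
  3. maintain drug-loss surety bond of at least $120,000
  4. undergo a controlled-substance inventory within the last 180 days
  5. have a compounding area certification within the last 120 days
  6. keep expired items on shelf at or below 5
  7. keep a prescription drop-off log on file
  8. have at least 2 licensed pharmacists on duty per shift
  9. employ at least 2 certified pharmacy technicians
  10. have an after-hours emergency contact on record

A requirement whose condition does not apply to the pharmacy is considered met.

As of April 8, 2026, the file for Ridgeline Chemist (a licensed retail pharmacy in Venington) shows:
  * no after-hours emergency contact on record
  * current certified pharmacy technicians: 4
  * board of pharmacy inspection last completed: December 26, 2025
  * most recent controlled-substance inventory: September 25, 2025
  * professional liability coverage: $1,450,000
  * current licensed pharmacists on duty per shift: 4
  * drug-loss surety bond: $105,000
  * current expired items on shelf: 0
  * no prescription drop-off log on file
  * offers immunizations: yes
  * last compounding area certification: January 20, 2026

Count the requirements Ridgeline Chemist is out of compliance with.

5

1. board of pharmacy inspection 103 days ago vs limit 180 → met
2. condition 'offers immunizations' holds; professional liability coverage $1,450,000 < $1,500,000 → not met
3. drug-loss surety bond $105,000 < $120,000 → not met
4. controlled-substance inventory 195 days ago vs limit 180 → not met
5. compounding area certification 78 days ago vs limit 120 → met
6. expired items on shelf 0 ≤ 5 → met
7. prescription drop-off log absent → not met
8. licensed pharmacists on duty per shift 4 ≥ 2 → met
9. certified pharmacy technicians 4 ≥ 2 → met
10. after-hours emergency contact absent → not met
Not met: 5 of 10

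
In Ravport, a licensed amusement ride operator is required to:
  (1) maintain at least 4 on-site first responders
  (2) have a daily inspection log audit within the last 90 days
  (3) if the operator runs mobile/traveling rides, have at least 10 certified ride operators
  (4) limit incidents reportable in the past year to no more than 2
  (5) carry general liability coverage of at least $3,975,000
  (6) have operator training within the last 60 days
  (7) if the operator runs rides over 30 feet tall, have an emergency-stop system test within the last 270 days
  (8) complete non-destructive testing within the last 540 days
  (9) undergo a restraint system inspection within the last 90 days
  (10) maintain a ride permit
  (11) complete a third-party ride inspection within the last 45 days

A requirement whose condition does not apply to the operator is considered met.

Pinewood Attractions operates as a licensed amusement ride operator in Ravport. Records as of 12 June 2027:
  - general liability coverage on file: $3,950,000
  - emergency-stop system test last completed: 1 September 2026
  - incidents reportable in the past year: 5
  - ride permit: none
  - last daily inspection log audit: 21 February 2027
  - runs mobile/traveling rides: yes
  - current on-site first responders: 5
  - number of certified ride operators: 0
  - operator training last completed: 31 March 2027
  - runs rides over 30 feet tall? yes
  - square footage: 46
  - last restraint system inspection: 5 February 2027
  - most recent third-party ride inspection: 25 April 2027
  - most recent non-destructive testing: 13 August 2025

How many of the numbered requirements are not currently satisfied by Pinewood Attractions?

1. on-site first responders 5 ≥ 4 → met
2. daily inspection log audit 111 days ago vs limit 90 → not met
3. condition 'runs mobile/traveling rides' holds; certified ride operators 0 < 10 → not met
4. incidents reportable in the past year 5 > 2 → not met
5. general liability coverage $3,950,000 < $3,975,000 → not met
6. operator training 73 days ago vs limit 60 → not met
7. condition 'runs rides over 30 feet tall' holds; emergency-stop system test 284 days ago vs limit 270 → not met
8. non-destructive testing 668 days ago vs limit 540 → not met
9. restraint system inspection 127 days ago vs limit 90 → not met
10. ride permit absent → not met
11. third-party ride inspection 48 days ago vs limit 45 → not met
Not met: 10 of 11

10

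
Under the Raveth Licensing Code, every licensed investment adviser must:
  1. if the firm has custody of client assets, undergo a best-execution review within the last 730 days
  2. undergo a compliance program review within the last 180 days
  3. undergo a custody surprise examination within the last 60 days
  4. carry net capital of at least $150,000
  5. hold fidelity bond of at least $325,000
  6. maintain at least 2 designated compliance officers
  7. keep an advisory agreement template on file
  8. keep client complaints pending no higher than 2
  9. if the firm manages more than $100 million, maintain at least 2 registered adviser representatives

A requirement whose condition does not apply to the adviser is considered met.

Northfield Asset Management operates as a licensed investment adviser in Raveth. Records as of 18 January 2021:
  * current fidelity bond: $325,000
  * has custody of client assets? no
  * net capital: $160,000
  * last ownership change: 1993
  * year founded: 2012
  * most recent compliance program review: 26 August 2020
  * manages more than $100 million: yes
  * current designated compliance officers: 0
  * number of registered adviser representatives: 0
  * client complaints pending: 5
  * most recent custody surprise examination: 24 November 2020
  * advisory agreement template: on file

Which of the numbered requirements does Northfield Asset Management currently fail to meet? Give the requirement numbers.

6, 8, 9

1. condition 'has custody of client assets' does not hold → requirement n/a → met
2. compliance program review 145 days ago vs limit 180 → met
3. custody surprise examination 55 days ago vs limit 60 → met
4. net capital $160,000 ≥ $150,000 → met
5. fidelity bond $325,000 ≥ $325,000 → met
6. designated compliance officers 0 < 2 → not met
7. advisory agreement template present → met
8. client complaints pending 5 > 2 → not met
9. condition 'manages more than $100 million' holds; registered adviser representatives 0 < 2 → not met
Not met: 6, 8, 9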